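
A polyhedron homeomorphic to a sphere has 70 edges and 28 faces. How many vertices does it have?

44

Here V − E + F = 2.
V = 2 + E − F = 2 + 70 − 28 = 44.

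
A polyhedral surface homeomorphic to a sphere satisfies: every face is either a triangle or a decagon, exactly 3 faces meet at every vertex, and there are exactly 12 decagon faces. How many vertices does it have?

Let x be the number of triangles; then F = 12 + x.
Edge–face incidences: 2E = 10·12 + 3·x = 120 + 3x.
Every vertex has degree 3, so 3V = 2E.
Euler: V − E + F = 2 ⇒ (2E)/3 − E + (12 + x) = 2.
Multiply by 6: 2·(2E) − 3·(2E) + 6·(12 + x) = 12, i.e. 72 + 6x − (120 + 3x) = 12.
Collecting terms: 3x − 48 = 12, so 3x = 60, so x = 20.
Then 2E = 120 + 3·20 = 180, so E = 90, V = 2E/3 = 60, F = 12 + 20 = 32.

60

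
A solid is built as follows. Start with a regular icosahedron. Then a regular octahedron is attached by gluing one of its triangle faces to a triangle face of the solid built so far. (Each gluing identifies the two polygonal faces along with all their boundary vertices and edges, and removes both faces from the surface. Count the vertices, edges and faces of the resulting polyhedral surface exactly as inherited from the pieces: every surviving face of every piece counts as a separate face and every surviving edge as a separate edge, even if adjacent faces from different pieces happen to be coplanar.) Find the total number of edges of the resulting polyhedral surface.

39

A regular icosahedron: V=12, E=30, F=20.
Attach a regular octahedron (V=6, E=12, F=8) along a 3-gon: merge 3 vertices and 3 edges, delete both glued faces → V=15, E=39, F=26.
Check: V − E + F = 15 − 39 + 26 = 2.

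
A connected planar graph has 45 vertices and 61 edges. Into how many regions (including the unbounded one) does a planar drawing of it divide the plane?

18

Euler's formula for a connected plane graph: V − E + F = 2, so F = 2 − 45 + 61 = 18.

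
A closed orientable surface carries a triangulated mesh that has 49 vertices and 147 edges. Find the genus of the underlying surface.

Every face is a triangle and each edge borders two faces, so 3F = 2·147, giving F = 98.
χ = V − E + F = 49 − 147 + 98 = 0.
For a closed orientable surface χ = 2 − 2g, so g = (2 − (0))/2 = 1.

1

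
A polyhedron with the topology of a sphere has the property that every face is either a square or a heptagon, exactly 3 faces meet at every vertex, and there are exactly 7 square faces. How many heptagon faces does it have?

2

Let x be the number of heptagons; then F = 7 + x.
Edge–face incidences: 2E = 4·7 + 7·x = 28 + 7x.
Every vertex has degree 3, so 3V = 2E.
Euler: V − E + F = 2 ⇒ (2E)/3 − E + (7 + x) = 2.
Multiply by 6: 2·(2E) − 3·(2E) + 6·(7 + x) = 12, i.e. 42 + 6x − (28 + 7x) = 12.
Collecting terms: −x + 14 = 12, so −x = −2, so x = 2.
Then 2E = 28 + 7·2 = 42, so E = 21, V = 2E/3 = 14, F = 7 + 2 = 9.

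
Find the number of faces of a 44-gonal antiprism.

An antiprism on an n-gon has two n-gon caps and 2n triangles: V = 2·44 = 88, E = 4·44 = 176, F = 2·44 + 2 = 90.

90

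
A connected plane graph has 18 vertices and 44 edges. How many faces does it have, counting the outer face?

28

Euler's formula for a connected plane graph: V − E + F = 2, so F = 2 − 18 + 44 = 28.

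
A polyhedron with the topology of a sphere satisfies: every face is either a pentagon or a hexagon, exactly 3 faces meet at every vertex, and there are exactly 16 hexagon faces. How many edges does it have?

78

Let x be the number of pentagons; then F = 16 + x.
Edge–face incidences: 2E = 6·16 + 5·x = 96 + 5x.
Every vertex has degree 3, so 3V = 2E.
Euler: V − E + F = 2 ⇒ (2E)/3 − E + (16 + x) = 2.
Multiply by 6: 2·(2E) − 3·(2E) + 6·(16 + x) = 12, i.e. 96 + 6x − (96 + 5x) = 12.
Collecting terms: x = 12.
Then 2E = 96 + 5·12 = 156, so E = 78, V = 2E/3 = 52, F = 16 + 12 = 28.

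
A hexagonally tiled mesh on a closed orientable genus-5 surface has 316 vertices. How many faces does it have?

χ = 2 − 2·5 = -8, and every face is a hexagon so 6F = 2E.
V − E + F = -8 with E = 6F/2 gives 316 − (6/2 − 1)·F = -8, so F = 162 and E = 486.

162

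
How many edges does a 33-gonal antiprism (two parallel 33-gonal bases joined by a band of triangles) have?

An antiprism on an n-gon has two n-gon caps and 2n triangles: V = 2·33 = 66, E = 4·33 = 132, F = 2·33 + 2 = 68.
Check: V − E + F = 66 − 132 + 68 = 2.

132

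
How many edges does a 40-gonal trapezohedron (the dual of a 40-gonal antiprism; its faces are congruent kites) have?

The n-trapezohedron (dual of the n-antiprism) has V = 2·40 + 2 = 82, E = 4·40 = 160, F = 2·40 = 80.

160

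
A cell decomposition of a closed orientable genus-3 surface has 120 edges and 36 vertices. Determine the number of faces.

80

For a closed orientable surface of genus 3, χ = 2 − 2·3 = -4.
F = -4 − V + E = -4 − 36 + 120 = 80.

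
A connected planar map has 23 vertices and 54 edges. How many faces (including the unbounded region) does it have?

Euler's formula for a connected plane graph: V − E + F = 2, so F = 2 − 23 + 54 = 33.

33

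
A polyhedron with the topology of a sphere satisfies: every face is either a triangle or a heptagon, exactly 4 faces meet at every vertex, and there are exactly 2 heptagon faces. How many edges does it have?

28

Let x be the number of triangles; then F = 2 + x.
Edge–face incidences: 2E = 7·2 + 3·x = 14 + 3x.
Every vertex has degree 4, so 4V = 2E.
Euler: V − E + F = 2 ⇒ (2E)/4 − E + (2 + x) = 2.
Multiply by 8: 2·(2E) − 4·(2E) + 8·(2 + x) = 16, i.e. 16 + 8x − 2·(14 + 3x) = 16.
Collecting terms: 2x − 12 = 16, so 2x = 28, so x = 14.
Then 2E = 14 + 3·14 = 56, so E = 28, V = 2E/4 = 14, F = 2 + 14 = 16.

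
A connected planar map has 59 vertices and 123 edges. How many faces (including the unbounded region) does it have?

66

Euler's formula for a connected plane graph: V − E + F = 2, so F = 2 − 59 + 123 = 66.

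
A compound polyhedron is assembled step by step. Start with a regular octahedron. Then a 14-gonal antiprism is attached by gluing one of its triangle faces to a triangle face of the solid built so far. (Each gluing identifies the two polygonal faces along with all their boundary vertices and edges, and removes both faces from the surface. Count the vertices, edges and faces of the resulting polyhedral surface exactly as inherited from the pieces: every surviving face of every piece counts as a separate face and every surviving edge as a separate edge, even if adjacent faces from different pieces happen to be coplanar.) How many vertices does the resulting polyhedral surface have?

A regular octahedron: V=6, E=12, F=8.
Attach a 14-gonal antiprism (V=28, E=56, F=30) along a 3-gon: merge 3 vertices and 3 edges, delete both glued faces → V=31, E=65, F=36.
Check: V − E + F = 31 − 65 + 36 = 2.

31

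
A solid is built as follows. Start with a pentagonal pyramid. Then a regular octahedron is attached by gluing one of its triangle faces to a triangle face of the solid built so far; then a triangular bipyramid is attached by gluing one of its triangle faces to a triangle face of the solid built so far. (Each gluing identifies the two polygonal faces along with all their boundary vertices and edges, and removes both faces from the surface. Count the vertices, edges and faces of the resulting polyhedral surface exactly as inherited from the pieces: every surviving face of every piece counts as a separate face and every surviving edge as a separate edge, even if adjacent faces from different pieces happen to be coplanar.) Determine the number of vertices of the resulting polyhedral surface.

11

A pentagonal pyramid: V=6, E=10, F=6.
Attach a regular octahedron (V=6, E=12, F=8) along a 3-gon: merge 3 vertices and 3 edges, delete both glued faces → V=9, E=19, F=12.
Attach a triangular bipyramid (V=5, E=9, F=6) along a 3-gon: merge 3 vertices and 3 edges, delete both glued faces → V=11, E=25, F=16.
Check: V − E + F = 11 − 25 + 16 = 2.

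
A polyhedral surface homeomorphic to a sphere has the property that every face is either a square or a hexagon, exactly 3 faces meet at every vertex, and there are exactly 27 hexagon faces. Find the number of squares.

Let x be the number of squares; then F = 27 + x.
Edge–face incidences: 2E = 6·27 + 4·x = 162 + 4x.
Every vertex has degree 3, so 3V = 2E.
Euler: V − E + F = 2 ⇒ (2E)/3 − E + (27 + x) = 2.
Multiply by 6: 2·(2E) − 3·(2E) + 6·(27 + x) = 12, i.e. 162 + 6x − (162 + 4x) = 12.
Collecting terms: 2x = 12, so x = 6.
Then 2E = 162 + 4·6 = 186, so E = 93, V = 2E/3 = 62, F = 27 + 6 = 33.

6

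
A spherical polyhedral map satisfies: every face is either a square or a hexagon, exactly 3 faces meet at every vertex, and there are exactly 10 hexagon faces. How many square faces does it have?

6

Let x be the number of squares; then F = 10 + x.
Edge–face incidences: 2E = 6·10 + 4·x = 60 + 4x.
Every vertex has degree 3, so 3V = 2E.
Euler: V − E + F = 2 ⇒ (2E)/3 − E + (10 + x) = 2.
Multiply by 6: 2·(2E) − 3·(2E) + 6·(10 + x) = 12, i.e. 60 + 6x − (60 + 4x) = 12.
Collecting terms: 2x = 12, so x = 6.
Then 2E = 60 + 4·6 = 84, so E = 42, V = 2E/3 = 28, F = 10 + 6 = 16.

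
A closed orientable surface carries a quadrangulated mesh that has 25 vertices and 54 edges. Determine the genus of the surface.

Every face is a square and each edge borders two faces, so 4F = 2·54, giving F = 27.
χ = V − E + F = 25 − 54 + 27 = -2.
For a closed orientable surface χ = 2 − 2g, so g = (2 − (-2))/2 = 2.

2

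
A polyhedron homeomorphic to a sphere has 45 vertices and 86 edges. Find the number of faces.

Here V − E + F = 2.
F = 2 − V + E = 2 − 45 + 86 = 43.

43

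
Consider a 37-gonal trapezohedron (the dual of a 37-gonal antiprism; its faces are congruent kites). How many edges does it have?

The n-trapezohedron (dual of the n-antiprism) has V = 2·37 + 2 = 76, E = 4·37 = 148, F = 2·37 = 74.
Check: V − E + F = 76 − 148 + 74 = 2.

148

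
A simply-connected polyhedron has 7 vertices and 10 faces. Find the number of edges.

15

Here V − E + F = 2.
E = V + F − (2) = 7 + 10 − (2) = 15.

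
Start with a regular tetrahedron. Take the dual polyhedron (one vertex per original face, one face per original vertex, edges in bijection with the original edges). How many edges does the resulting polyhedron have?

The base solid has V = 4, E = 6, F = 4.
The dual swaps V and F and preserves E: V′ = F = 4, E′ = E = 6, F′ = V = 4.

6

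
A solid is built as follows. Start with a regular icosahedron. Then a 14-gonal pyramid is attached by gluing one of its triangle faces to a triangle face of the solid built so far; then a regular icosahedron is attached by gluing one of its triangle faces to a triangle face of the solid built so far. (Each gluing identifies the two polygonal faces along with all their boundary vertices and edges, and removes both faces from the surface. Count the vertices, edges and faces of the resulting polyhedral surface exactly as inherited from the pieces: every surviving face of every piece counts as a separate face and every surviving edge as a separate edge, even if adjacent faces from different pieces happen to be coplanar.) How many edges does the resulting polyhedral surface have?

82

A regular icosahedron: V=12, E=30, F=20.
Attach a 14-gonal pyramid (V=15, E=28, F=15) along a 3-gon: merge 3 vertices and 3 edges, delete both glued faces → V=24, E=55, F=33.
Attach a regular icosahedron (V=12, E=30, F=20) along a 3-gon: merge 3 vertices and 3 edges, delete both glued faces → V=33, E=82, F=51.
Check: V − E + F = 33 − 82 + 51 = 2.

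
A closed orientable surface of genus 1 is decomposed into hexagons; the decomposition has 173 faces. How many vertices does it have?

χ = 2 − 2·1 = 0, and every face is a hexagon so 6F = 2E.
E = 6·173/2 = 519. Then V = 0 + E − F = 0 + 519 − 173 = 346.

346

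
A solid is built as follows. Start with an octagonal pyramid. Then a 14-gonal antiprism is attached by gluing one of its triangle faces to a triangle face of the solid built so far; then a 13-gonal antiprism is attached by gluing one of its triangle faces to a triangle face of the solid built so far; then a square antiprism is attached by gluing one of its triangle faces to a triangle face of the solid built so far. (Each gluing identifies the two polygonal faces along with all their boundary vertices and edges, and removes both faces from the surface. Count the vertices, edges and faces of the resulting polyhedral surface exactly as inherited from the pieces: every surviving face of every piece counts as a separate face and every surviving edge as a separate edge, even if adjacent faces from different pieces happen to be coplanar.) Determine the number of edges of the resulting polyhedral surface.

131

An octagonal pyramid: V=9, E=16, F=9.
Attach a 14-gonal antiprism (V=28, E=56, F=30) along a 3-gon: merge 3 vertices and 3 edges, delete both glued faces → V=34, E=69, F=37.
Attach a 13-gonal antiprism (V=26, E=52, F=28) along a 3-gon: merge 3 vertices and 3 edges, delete both glued faces → V=57, E=118, F=63.
Attach a square antiprism (V=8, E=16, F=10) along a 3-gon: merge 3 vertices and 3 edges, delete both glued faces → V=62, E=131, F=71.
Check: V − E + F = 62 − 131 + 71 = 2.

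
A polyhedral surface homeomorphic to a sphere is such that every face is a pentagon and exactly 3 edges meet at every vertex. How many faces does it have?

12

Each face has 5 edges and each edge borders two faces, so 2E = 5F.
Each vertex has degree 3, so 3V = 2E and hence V = 5F/3.
Euler: V − E + F = 2 ⇒ (5F/3) − (5F/2) + F = 2.
Multiply by 6: (10 − 15 + 6)F = 12, i.e. 1F = 12.
So F = 12, E = 5·12/2 = 30, V = 5·12/3 = 20.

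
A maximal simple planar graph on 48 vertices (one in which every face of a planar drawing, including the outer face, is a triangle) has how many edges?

In a plane triangulation 3F = 2E and V − E + F = 2, so E = 3V − 6 = 3·48 − 6 = 138.

138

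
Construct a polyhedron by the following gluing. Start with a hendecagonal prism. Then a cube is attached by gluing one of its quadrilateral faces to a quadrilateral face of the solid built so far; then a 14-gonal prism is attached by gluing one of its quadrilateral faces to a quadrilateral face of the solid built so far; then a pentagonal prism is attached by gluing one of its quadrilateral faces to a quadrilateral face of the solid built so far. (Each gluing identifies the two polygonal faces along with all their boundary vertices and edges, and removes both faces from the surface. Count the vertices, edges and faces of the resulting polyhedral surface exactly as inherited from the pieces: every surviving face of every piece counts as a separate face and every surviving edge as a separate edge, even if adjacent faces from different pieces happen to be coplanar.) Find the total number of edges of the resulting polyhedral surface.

A hendecagonal prism: V=22, E=33, F=13.
Attach a cube (V=8, E=12, F=6) along a 4-gon: merge 4 vertices and 4 edges, delete both glued faces → V=26, E=41, F=17.
Attach a 14-gonal prism (V=28, E=42, F=16) along a 4-gon: merge 4 vertices and 4 edges, delete both glued faces → V=50, E=79, F=31.
Attach a pentagonal prism (V=10, E=15, F=7) along a 4-gon: merge 4 vertices and 4 edges, delete both glued faces → V=56, E=90, F=36.
Check: V − E + F = 56 − 90 + 36 = 2.

90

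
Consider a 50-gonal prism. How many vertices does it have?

A prism on an n-gon has two n-gon bases and n rectangular sides: V = 2·50 = 100, E = 3·50 = 150, F = 50 + 2 = 52.
Check: V − E + F = 100 − 150 + 52 = 2.

100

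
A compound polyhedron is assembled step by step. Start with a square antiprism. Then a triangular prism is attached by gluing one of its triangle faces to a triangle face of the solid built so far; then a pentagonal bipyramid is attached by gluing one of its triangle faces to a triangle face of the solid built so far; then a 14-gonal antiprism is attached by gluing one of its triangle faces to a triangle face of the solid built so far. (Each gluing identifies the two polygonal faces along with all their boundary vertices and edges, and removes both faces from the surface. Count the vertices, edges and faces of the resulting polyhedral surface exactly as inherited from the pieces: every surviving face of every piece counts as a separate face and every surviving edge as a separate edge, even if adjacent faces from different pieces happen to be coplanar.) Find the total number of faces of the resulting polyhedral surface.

A square antiprism: V=8, E=16, F=10.
Attach a triangular prism (V=6, E=9, F=5) along a 3-gon: merge 3 vertices and 3 edges, delete both glued faces → V=11, E=22, F=13.
Attach a pentagonal bipyramid (V=7, E=15, F=10) along a 3-gon: merge 3 vertices and 3 edges, delete both glued faces → V=15, E=34, F=21.
Attach a 14-gonal antiprism (V=28, E=56, F=30) along a 3-gon: merge 3 vertices and 3 edges, delete both glued faces → V=40, E=87, F=49.
Check: V − E + F = 40 − 87 + 49 = 2.

49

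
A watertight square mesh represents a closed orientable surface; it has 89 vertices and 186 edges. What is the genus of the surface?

Every face is a square and each edge borders two faces, so 4F = 2·186, giving F = 93.
χ = V − E + F = 89 − 186 + 93 = -4.
For a closed orientable surface χ = 2 − 2g, so g = (2 − (-4))/2 = 3.

3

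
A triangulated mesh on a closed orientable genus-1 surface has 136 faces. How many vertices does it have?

χ = 2 − 2·1 = 0, and every face is a triangle so 3F = 2E.
E = 3·136/2 = 204. Then V = 0 + E − F = 0 + 204 − 136 = 68.

68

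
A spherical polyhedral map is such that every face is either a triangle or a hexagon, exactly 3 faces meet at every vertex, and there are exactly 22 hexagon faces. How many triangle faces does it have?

4

Let x be the number of triangles; then F = 22 + x.
Edge–face incidences: 2E = 6·22 + 3·x = 132 + 3x.
Every vertex has degree 3, so 3V = 2E.
Euler: V − E + F = 2 ⇒ (2E)/3 − E + (22 + x) = 2.
Multiply by 6: 2·(2E) − 3·(2E) + 6·(22 + x) = 12, i.e. 132 + 6x − (132 + 3x) = 12.
Collecting terms: 3x = 12, so x = 4.
Then 2E = 132 + 3·4 = 144, so E = 72, V = 2E/3 = 48, F = 22 + 4 = 26.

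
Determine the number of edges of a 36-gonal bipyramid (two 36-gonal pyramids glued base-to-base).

108

A bipyramid over an n-gon has 2n triangular faces and n + 2 vertices: V = 36 + 2 = 38, E = 3·36 = 108, F = 2·36 = 72.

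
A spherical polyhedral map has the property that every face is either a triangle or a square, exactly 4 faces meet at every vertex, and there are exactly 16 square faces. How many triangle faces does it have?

8

Let x be the number of triangles; then F = 16 + x.
Edge–face incidences: 2E = 4·16 + 3·x = 64 + 3x.
Every vertex has degree 4, so 4V = 2E.
Euler: V − E + F = 2 ⇒ (2E)/4 − E + (16 + x) = 2.
Multiply by 8: 2·(2E) − 4·(2E) + 8·(16 + x) = 16, i.e. 128 + 8x − 2·(64 + 3x) = 16.
Collecting terms: 2x = 16, so x = 8.
Then 2E = 64 + 3·8 = 88, so E = 44, V = 2E/4 = 22, F = 16 + 8 = 24.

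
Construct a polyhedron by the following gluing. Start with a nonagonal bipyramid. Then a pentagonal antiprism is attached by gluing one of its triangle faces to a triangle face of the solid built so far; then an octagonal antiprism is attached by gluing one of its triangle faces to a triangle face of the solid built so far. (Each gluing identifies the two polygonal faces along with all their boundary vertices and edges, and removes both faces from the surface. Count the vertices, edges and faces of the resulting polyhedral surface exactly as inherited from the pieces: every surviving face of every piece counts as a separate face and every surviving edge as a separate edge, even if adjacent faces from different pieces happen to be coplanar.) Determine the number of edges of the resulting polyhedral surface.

A nonagonal bipyramid: V=11, E=27, F=18.
Attach a pentagonal antiprism (V=10, E=20, F=12) along a 3-gon: merge 3 vertices and 3 edges, delete both glued faces → V=18, E=44, F=28.
Attach an octagonal antiprism (V=16, E=32, F=18) along a 3-gon: merge 3 vertices and 3 edges, delete both glued faces → V=31, E=73, F=44.
Check: V − E + F = 31 − 73 + 44 = 2.

73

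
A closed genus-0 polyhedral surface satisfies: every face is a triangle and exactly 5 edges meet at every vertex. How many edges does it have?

30

Each face has 3 edges and each edge borders two faces, so 2E = 3F.
Each vertex has degree 5, so 5V = 2E and hence V = 3F/5.
Euler: V − E + F = 2 ⇒ (3F/5) − (3F/2) + F = 2.
Multiply by 10: (6 − 15 + 10)F = 20, i.e. 1F = 20.
So F = 20, E = 3·20/2 = 30, V = 3·20/5 = 12.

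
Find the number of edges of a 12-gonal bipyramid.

A bipyramid over an n-gon has 2n triangular faces and n + 2 vertices: V = 12 + 2 = 14, E = 3·12 = 36, F = 2·12 = 24.

36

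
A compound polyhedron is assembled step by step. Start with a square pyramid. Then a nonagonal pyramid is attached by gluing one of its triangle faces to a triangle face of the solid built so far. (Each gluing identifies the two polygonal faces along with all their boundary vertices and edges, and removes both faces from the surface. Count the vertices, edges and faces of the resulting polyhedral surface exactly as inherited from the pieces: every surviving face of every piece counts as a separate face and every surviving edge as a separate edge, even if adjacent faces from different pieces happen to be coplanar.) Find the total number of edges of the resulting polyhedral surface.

23

A square pyramid: V=5, E=8, F=5.
Attach a nonagonal pyramid (V=10, E=18, F=10) along a 3-gon: merge 3 vertices and 3 edges, delete both glued faces → V=12, E=23, F=13.
Check: V − E + F = 12 − 23 + 13 = 2.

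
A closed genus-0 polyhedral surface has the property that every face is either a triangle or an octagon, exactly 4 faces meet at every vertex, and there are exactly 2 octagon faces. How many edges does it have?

32

Let x be the number of triangles; then F = 2 + x.
Edge–face incidences: 2E = 8·2 + 3·x = 16 + 3x.
Every vertex has degree 4, so 4V = 2E.
Euler: V − E + F = 2 ⇒ (2E)/4 − E + (2 + x) = 2.
Multiply by 8: 2·(2E) − 4·(2E) + 8·(2 + x) = 16, i.e. 16 + 8x − 2·(16 + 3x) = 16.
Collecting terms: 2x − 16 = 16, so 2x = 32, so x = 16.
Then 2E = 16 + 3·16 = 64, so E = 32, V = 2E/4 = 16, F = 2 + 16 = 18.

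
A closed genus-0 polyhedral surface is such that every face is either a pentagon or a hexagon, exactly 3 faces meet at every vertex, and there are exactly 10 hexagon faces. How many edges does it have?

Let x be the number of pentagons; then F = 10 + x.
Edge–face incidences: 2E = 6·10 + 5·x = 60 + 5x.
Every vertex has degree 3, so 3V = 2E.
Euler: V − E + F = 2 ⇒ (2E)/3 − E + (10 + x) = 2.
Multiply by 6: 2·(2E) − 3·(2E) + 6·(10 + x) = 12, i.e. 60 + 6x − (60 + 5x) = 12.
Collecting terms: x = 12.
Then 2E = 60 + 5·12 = 120, so E = 60, V = 2E/3 = 40, F = 10 + 12 = 22.

60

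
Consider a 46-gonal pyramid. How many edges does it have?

92

A pyramid on an n-gon base has one n-gon and n triangles: V = 46 + 1 = 47, E = 2·46 = 92, F = 46 + 1 = 47.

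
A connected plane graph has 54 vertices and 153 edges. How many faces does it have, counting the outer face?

101

Euler's formula for a connected plane graph: V − E + F = 2, so F = 2 − 54 + 153 = 101.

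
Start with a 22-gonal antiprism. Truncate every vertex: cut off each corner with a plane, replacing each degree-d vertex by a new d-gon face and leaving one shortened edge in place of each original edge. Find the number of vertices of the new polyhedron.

176

The base solid has V = 44, E = 88, F = 46.
Truncation replaces each original edge-end by a new vertex, so V′ = 2E = 176.
Each original edge survives, and each old vertex of degree d contributes d new edges; summing degrees gives Σd = 2E, so E′ = E + 2E = 3E = 264.
Each original face survives and each original vertex becomes one new face: F′ = F + V = 90.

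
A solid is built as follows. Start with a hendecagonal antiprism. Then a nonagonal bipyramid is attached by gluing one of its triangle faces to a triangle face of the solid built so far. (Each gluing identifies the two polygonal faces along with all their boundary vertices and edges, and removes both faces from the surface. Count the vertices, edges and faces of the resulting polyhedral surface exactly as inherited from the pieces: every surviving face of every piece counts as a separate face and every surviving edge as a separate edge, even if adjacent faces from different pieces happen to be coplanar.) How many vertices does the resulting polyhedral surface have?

30

A hendecagonal antiprism: V=22, E=44, F=24.
Attach a nonagonal bipyramid (V=11, E=27, F=18) along a 3-gon: merge 3 vertices and 3 edges, delete both glued faces → V=30, E=68, F=40.
Check: V − E + F = 30 − 68 + 40 = 2.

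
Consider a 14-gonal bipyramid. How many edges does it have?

A bipyramid over an n-gon has 2n triangular faces and n + 2 vertices: V = 14 + 2 = 16, E = 3·14 = 42, F = 2·14 = 28.

42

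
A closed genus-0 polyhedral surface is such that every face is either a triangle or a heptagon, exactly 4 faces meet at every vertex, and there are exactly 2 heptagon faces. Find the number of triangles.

14

Let x be the number of triangles; then F = 2 + x.
Edge–face incidences: 2E = 7·2 + 3·x = 14 + 3x.
Every vertex has degree 4, so 4V = 2E.
Euler: V − E + F = 2 ⇒ (2E)/4 − E + (2 + x) = 2.
Multiply by 8: 2·(2E) − 4·(2E) + 8·(2 + x) = 16, i.e. 16 + 8x − 2·(14 + 3x) = 16.
Collecting terms: 2x − 12 = 16, so 2x = 28, so x = 14.
Then 2E = 14 + 3·14 = 56, so E = 28, V = 2E/4 = 14, F = 2 + 14 = 16.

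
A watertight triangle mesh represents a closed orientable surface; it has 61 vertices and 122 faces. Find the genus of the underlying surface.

1

Every face is a triangle, so 2E = 3·122 = 366, giving E = 183.
χ = V − E + F = 61 − 183 + 122 = 0.
For a closed orientable surface χ = 2 − 2g, so g = (2 − (0))/2 = 1.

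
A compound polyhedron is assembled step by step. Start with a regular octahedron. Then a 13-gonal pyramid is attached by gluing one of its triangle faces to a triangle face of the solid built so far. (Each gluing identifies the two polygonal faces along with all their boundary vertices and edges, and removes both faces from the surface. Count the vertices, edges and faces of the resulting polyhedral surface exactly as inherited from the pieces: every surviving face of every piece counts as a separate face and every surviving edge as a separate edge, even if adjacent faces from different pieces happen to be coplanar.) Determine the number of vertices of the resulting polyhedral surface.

17

A regular octahedron: V=6, E=12, F=8.
Attach a 13-gonal pyramid (V=14, E=26, F=14) along a 3-gon: merge 3 vertices and 3 edges, delete both glued faces → V=17, E=35, F=20.
Check: V − E + F = 17 − 35 + 20 = 2.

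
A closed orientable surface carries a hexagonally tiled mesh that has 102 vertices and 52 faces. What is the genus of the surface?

Every face is a hexagon, so 2E = 6·52 = 312, giving E = 156.
χ = V − E + F = 102 − 156 + 52 = -2.
For a closed orientable surface χ = 2 − 2g, so g = (2 − (-2))/2 = 2.

2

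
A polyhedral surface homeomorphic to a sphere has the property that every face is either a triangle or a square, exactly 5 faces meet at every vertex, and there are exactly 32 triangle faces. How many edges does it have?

60

Let x be the number of squares; then F = 32 + x.
Edge–face incidences: 2E = 3·32 + 4·x = 96 + 4x.
Every vertex has degree 5, so 5V = 2E.
Euler: V − E + F = 2 ⇒ (2E)/5 − E + (32 + x) = 2.
Multiply by 10: 2·(2E) − 5·(2E) + 10·(32 + x) = 20, i.e. 320 + 10x − 3·(96 + 4x) = 20.
Collecting terms: −2x + 32 = 20, so −2x = −12, so x = 6.
Then 2E = 96 + 4·6 = 120, so E = 60, V = 2E/5 = 24, F = 32 + 6 = 38.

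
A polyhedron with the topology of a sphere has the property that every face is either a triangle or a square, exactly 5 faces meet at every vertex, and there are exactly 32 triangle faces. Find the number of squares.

6

Let x be the number of squares; then F = 32 + x.
Edge–face incidences: 2E = 3·32 + 4·x = 96 + 4x.
Every vertex has degree 5, so 5V = 2E.
Euler: V − E + F = 2 ⇒ (2E)/5 − E + (32 + x) = 2.
Multiply by 10: 2·(2E) − 5·(2E) + 10·(32 + x) = 20, i.e. 320 + 10x − 3·(96 + 4x) = 20.
Collecting terms: −2x + 32 = 20, so −2x = −12, so x = 6.
Then 2E = 96 + 4·6 = 120, so E = 60, V = 2E/5 = 24, F = 32 + 6 = 38.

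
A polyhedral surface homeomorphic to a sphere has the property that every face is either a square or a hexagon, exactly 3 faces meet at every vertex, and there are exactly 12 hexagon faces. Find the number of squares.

Let x be the number of squares; then F = 12 + x.
Edge–face incidences: 2E = 6·12 + 4·x = 72 + 4x.
Every vertex has degree 3, so 3V = 2E.
Euler: V − E + F = 2 ⇒ (2E)/3 − E + (12 + x) = 2.
Multiply by 6: 2·(2E) − 3·(2E) + 6·(12 + x) = 12, i.e. 72 + 6x − (72 + 4x) = 12.
Collecting terms: 2x = 12, so x = 6.
Then 2E = 72 + 4·6 = 96, so E = 48, V = 2E/3 = 32, F = 12 + 6 = 18.

6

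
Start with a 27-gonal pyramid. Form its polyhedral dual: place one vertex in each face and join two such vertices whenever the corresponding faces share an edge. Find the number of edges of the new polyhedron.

The base solid has V = 28, E = 54, F = 28.
The dual swaps V and F and preserves E: V′ = F = 28, E′ = E = 54, F′ = V = 28.

54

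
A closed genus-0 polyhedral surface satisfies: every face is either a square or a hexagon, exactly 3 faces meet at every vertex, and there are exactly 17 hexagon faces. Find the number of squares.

Let x be the number of squares; then F = 17 + x.
Edge–face incidences: 2E = 6·17 + 4·x = 102 + 4x.
Every vertex has degree 3, so 3V = 2E.
Euler: V − E + F = 2 ⇒ (2E)/3 − E + (17 + x) = 2.
Multiply by 6: 2·(2E) − 3·(2E) + 6·(17 + x) = 12, i.e. 102 + 6x − (102 + 4x) = 12.
Collecting terms: 2x = 12, so x = 6.
Then 2E = 102 + 4·6 = 126, so E = 63, V = 2E/3 = 42, F = 17 + 6 = 23.

6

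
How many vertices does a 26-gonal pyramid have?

A pyramid on an n-gon base has one n-gon and n triangles: V = 26 + 1 = 27, E = 2·26 = 52, F = 26 + 1 = 27.

27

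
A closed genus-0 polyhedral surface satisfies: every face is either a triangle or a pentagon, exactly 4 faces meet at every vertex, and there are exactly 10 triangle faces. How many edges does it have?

20

Let x be the number of pentagons; then F = 10 + x.
Edge–face incidences: 2E = 3·10 + 5·x = 30 + 5x.
Every vertex has degree 4, so 4V = 2E.
Euler: V − E + F = 2 ⇒ (2E)/4 − E + (10 + x) = 2.
Multiply by 8: 2·(2E) − 4·(2E) + 8·(10 + x) = 16, i.e. 80 + 8x − 2·(30 + 5x) = 16.
Collecting terms: −2x + 20 = 16, so −2x = −4, so x = 2.
Then 2E = 30 + 5·2 = 40, so E = 20, V = 2E/4 = 10, F = 10 + 2 = 12.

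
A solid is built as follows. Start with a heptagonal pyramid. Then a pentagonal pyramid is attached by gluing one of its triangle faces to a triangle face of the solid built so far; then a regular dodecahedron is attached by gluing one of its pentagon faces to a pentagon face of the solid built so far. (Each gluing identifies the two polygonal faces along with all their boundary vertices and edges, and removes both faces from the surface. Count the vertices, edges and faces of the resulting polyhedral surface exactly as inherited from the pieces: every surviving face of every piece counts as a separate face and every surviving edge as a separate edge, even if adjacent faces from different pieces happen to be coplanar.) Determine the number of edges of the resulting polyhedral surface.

A heptagonal pyramid: V=8, E=14, F=8.
Attach a pentagonal pyramid (V=6, E=10, F=6) along a 3-gon: merge 3 vertices and 3 edges, delete both glued faces → V=11, E=21, F=12.
Attach a regular dodecahedron (V=20, E=30, F=12) along a 5-gon: merge 5 vertices and 5 edges, delete both glued faces → V=26, E=46, F=22.
Check: V − E + F = 26 − 46 + 22 = 2.

46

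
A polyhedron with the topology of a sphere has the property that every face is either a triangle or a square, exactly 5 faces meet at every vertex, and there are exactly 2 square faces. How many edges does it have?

40

Let x be the number of triangles; then F = 2 + x.
Edge–face incidences: 2E = 4·2 + 3·x = 8 + 3x.
Every vertex has degree 5, so 5V = 2E.
Euler: V − E + F = 2 ⇒ (2E)/5 − E + (2 + x) = 2.
Multiply by 10: 2·(2E) − 5·(2E) + 10·(2 + x) = 20, i.e. 20 + 10x − 3·(8 + 3x) = 20.
Collecting terms: x − 4 = 20, so x = 24.
Then 2E = 8 + 3·24 = 80, so E = 40, V = 2E/5 = 16, F = 2 + 24 = 26.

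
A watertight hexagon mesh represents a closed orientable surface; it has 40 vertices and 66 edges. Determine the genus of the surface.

3

Every face is a hexagon and each edge borders two faces, so 6F = 2·66, giving F = 22.
χ = V − E + F = 40 − 66 + 22 = -4.
For a closed orientable surface χ = 2 − 2g, so g = (2 − (-4))/2 = 3.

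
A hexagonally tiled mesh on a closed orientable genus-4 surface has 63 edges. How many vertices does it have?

χ = 2 − 2·4 = -6, and every face is a hexagon so 6F = 2E.
F = 2E/6 = 21. Then V = -6 + E − F = -6 + 63 − 21 = 36.

36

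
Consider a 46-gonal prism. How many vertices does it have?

A prism on an n-gon has two n-gon bases and n rectangular sides: V = 2·46 = 92, E = 3·46 = 138, F = 46 + 2 = 48.

92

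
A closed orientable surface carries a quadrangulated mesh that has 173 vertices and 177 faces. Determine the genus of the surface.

Every face is a square, so 2E = 4·177 = 708, giving E = 354.
χ = V − E + F = 173 − 354 + 177 = -4.
For a closed orientable surface χ = 2 − 2g, so g = (2 − (-4))/2 = 3.

3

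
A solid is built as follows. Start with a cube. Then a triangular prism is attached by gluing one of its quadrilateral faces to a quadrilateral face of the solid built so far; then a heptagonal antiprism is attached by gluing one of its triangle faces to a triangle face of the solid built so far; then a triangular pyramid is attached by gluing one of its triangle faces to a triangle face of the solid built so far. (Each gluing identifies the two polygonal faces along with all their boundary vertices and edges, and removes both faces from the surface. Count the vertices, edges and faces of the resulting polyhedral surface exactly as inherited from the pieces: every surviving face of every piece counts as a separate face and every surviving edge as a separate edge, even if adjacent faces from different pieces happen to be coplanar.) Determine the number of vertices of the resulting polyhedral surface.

A cube: V=8, E=12, F=6.
Attach a triangular prism (V=6, E=9, F=5) along a 4-gon: merge 4 vertices and 4 edges, delete both glued faces → V=10, E=17, F=9.
Attach a heptagonal antiprism (V=14, E=28, F=16) along a 3-gon: merge 3 vertices and 3 edges, delete both glued faces → V=21, E=42, F=23.
Attach a triangular pyramid (V=4, E=6, F=4) along a 3-gon: merge 3 vertices and 3 edges, delete both glued faces → V=22, E=45, F=25.
Check: V − E + F = 22 − 45 + 25 = 2.

22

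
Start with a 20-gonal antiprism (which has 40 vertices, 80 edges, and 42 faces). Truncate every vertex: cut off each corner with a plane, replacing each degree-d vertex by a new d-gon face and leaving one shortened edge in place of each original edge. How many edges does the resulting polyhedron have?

240

Truncation replaces each original edge-end by a new vertex, so V′ = 2E = 160.
Each original edge survives, and each old vertex of degree d contributes d new edges; summing degrees gives Σd = 2E, so E′ = E + 2E = 3E = 240.
Each original face survives and each original vertex becomes one new face: F′ = F + V = 82.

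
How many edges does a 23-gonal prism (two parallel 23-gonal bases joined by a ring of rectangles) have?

A prism on an n-gon has two n-gon bases and n rectangular sides: V = 2·23 = 46, E = 3·23 = 69, F = 23 + 2 = 25.
Check: V − E + F = 46 − 69 + 25 = 2.

69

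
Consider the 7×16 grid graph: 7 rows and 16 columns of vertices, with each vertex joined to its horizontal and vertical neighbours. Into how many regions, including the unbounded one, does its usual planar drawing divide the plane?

The grid has V = 7·16 = 112 vertices and E = 7·15 + 16·6 = 201 edges.
F = 2 − V + E = 2 − 112 + 201 = 91.

91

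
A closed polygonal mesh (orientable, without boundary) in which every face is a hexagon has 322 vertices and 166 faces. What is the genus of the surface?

Every face is a hexagon, so 2E = 6·166 = 996, giving E = 498.
χ = V − E + F = 322 − 498 + 166 = -10.
For a closed orientable surface χ = 2 − 2g, so g = (2 − (-10))/2 = 6.

6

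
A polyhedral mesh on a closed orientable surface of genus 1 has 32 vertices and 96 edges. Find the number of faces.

64

For a closed orientable surface of genus 1, χ = 2 − 2·1 = 0.
F = 0 − V + E = 0 − 32 + 96 = 64.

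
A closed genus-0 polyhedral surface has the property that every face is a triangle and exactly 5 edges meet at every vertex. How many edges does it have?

Each face has 3 edges and each edge borders two faces, so 2E = 3F.
Each vertex has degree 5, so 5V = 2E and hence V = 3F/5.
Euler: V − E + F = 2 ⇒ (3F/5) − (3F/2) + F = 2.
Multiply by 10: (6 − 15 + 10)F = 20, i.e. 1F = 20.
So F = 20, E = 3·20/2 = 30, V = 3·20/5 = 12.

30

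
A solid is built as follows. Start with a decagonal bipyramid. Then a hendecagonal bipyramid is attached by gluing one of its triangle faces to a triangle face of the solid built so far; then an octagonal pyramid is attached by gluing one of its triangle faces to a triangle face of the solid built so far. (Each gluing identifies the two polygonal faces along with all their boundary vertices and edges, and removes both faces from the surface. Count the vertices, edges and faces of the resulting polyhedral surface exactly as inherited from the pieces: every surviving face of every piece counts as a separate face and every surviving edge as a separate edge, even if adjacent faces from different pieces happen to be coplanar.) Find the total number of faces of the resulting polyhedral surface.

A decagonal bipyramid: V=12, E=30, F=20.
Attach a hendecagonal bipyramid (V=13, E=33, F=22) along a 3-gon: merge 3 vertices and 3 edges, delete both glued faces → V=22, E=60, F=40.
Attach an octagonal pyramid (V=9, E=16, F=9) along a 3-gon: merge 3 vertices and 3 edges, delete both glued faces → V=28, E=73, F=47.
Check: V − E + F = 28 − 73 + 47 = 2.

47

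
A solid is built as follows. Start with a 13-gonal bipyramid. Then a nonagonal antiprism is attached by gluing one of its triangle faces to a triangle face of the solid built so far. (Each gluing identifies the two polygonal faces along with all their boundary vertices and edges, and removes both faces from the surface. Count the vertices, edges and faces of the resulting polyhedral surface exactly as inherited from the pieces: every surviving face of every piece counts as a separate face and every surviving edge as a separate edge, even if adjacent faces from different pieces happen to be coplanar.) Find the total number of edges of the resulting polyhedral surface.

A 13-gonal bipyramid: V=15, E=39, F=26.
Attach a nonagonal antiprism (V=18, E=36, F=20) along a 3-gon: merge 3 vertices and 3 edges, delete both glued faces → V=30, E=72, F=44.
Check: V − E + F = 30 − 72 + 44 = 2.

72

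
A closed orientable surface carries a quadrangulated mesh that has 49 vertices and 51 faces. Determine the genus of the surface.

2

Every face is a square, so 2E = 4·51 = 204, giving E = 102.
χ = V − E + F = 49 − 102 + 51 = -2.
For a closed orientable surface χ = 2 − 2g, so g = (2 − (-2))/2 = 2.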